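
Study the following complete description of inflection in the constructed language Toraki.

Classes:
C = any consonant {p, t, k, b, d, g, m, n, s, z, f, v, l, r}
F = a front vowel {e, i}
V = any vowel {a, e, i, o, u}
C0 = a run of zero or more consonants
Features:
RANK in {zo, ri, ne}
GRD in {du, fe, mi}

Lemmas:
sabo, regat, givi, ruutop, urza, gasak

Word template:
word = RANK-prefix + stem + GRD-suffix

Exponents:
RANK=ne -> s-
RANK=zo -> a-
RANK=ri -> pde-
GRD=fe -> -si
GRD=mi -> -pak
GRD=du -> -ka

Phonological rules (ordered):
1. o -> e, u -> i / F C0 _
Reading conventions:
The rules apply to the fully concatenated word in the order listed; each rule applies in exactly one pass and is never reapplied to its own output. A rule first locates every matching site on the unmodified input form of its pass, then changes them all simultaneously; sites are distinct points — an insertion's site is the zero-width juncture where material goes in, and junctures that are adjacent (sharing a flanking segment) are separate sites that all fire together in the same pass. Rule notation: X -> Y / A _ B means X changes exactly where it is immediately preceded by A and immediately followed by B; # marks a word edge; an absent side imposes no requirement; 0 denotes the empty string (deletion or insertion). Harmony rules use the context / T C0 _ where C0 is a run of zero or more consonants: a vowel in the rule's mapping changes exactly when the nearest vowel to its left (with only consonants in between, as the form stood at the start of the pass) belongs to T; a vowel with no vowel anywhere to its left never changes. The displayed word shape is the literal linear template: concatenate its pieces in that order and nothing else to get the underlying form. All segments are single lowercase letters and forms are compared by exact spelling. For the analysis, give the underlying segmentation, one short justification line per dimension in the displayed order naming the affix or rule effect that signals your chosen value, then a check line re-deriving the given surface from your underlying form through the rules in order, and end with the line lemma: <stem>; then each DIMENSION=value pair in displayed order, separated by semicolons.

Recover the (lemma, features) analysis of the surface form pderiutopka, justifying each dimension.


underlying: pde-ruutop-ka
RANK=ri - signalled by the affix pde-
GRD=du - signalled by the affix -ka
check: pderuutopka -> pderiutopka
lemma: ruutop; RANK=ri; GRD=du


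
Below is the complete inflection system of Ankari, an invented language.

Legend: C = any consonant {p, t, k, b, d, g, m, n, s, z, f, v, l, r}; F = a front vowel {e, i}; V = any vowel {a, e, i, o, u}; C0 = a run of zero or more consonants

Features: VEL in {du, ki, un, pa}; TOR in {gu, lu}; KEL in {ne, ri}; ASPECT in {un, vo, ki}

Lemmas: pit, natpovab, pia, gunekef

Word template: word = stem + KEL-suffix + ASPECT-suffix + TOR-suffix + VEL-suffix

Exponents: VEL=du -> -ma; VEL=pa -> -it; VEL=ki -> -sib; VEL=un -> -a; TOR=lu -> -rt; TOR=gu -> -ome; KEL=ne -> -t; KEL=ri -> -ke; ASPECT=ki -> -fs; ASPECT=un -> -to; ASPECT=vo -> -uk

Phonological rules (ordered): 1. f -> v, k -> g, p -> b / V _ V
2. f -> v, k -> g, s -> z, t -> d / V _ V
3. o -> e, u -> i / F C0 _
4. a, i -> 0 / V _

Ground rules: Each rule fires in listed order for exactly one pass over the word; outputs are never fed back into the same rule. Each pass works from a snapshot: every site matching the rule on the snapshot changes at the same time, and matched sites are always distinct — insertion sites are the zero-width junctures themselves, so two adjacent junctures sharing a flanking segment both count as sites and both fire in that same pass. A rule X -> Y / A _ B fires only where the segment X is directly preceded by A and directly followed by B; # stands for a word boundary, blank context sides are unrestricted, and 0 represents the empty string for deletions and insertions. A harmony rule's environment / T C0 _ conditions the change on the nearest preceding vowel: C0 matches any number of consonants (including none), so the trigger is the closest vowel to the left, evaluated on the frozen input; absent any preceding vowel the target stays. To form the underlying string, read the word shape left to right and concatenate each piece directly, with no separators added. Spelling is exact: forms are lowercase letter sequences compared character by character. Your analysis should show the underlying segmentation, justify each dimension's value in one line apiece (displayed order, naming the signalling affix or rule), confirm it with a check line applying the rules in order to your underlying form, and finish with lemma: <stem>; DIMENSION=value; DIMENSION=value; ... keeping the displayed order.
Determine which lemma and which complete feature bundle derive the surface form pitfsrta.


underlying: pia-t-fs-rt-a
VEL=un - signalled by the affix -a
TOR=lu - signalled by the affix -rt
KEL=ne - signalled by the affix -t
ASPECT=ki - signalled by the affix -fs
check: piatfsrta -> piatfsrta -> piatfsrta -> piatfsrta -> pitfsrta
lemma: pia; VEL=un; TOR=lu; KEL=ne; ASPECT=ki


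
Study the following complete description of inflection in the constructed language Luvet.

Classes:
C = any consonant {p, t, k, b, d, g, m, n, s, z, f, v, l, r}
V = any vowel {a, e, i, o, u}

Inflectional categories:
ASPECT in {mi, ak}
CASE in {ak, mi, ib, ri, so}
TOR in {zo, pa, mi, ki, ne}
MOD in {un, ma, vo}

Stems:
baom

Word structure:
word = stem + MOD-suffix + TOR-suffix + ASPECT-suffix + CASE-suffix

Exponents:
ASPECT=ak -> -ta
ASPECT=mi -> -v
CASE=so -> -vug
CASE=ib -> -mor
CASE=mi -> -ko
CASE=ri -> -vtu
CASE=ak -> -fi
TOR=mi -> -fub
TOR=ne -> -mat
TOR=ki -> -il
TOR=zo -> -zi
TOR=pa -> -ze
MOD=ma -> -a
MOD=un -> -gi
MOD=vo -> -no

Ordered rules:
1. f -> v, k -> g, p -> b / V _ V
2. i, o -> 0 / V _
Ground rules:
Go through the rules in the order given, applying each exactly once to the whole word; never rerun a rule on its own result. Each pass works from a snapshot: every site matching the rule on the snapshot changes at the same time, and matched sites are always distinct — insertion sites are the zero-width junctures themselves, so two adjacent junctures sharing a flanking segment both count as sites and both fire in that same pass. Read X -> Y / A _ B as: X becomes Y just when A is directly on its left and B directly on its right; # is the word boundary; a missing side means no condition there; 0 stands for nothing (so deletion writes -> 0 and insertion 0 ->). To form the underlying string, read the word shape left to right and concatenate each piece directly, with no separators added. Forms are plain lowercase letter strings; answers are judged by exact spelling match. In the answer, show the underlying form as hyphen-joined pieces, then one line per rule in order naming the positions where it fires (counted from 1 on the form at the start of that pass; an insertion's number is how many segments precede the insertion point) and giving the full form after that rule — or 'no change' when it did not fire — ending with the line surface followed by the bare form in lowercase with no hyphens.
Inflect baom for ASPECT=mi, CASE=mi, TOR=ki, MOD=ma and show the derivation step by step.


underlying: baom-a-il-v-ko
1. f -> v, k -> g, p -> b / V _ V: no change
2. i, o -> 0 / V _: fires at position(s) 3, 6: bamalvko
surface: bamalvko


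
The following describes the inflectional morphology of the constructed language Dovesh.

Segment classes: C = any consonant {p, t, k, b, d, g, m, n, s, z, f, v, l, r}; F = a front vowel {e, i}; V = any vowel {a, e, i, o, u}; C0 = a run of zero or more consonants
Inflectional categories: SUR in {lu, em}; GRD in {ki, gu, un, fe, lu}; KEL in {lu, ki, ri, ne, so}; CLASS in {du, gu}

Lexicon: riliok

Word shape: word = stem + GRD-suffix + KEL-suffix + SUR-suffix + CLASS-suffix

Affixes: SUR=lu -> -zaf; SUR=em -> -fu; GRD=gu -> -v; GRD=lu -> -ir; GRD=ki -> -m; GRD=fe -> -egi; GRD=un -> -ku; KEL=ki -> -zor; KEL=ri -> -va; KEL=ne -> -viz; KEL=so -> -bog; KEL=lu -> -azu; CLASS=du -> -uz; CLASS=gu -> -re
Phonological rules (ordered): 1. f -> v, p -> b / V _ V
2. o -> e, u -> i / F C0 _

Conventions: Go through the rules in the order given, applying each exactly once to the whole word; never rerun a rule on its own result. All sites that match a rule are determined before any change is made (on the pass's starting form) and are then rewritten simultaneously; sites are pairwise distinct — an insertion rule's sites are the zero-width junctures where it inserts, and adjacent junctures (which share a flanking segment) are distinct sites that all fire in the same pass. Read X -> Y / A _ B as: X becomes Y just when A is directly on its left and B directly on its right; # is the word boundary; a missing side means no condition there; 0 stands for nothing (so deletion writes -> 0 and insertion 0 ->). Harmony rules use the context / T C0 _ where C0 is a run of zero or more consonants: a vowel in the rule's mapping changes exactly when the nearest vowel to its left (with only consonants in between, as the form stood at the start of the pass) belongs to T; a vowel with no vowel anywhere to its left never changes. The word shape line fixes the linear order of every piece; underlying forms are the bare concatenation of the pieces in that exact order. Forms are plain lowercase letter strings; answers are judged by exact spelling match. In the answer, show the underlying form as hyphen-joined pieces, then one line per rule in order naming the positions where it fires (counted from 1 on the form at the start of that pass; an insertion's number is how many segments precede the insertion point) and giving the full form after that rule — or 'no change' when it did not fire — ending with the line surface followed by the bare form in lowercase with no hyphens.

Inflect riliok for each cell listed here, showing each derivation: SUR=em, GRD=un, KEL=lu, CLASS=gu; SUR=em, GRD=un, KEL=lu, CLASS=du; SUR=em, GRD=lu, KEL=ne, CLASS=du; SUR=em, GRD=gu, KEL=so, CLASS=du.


cell SUR=em, GRD=un, KEL=lu, CLASS=gu:
underlying: riliok-ku-azu-fu-re
1. f -> v, p -> b / V _ V: fires at position(s) 12: riliokkuazuvure
2. o -> e, u -> i / F C0 _: fires at position(s) 5: riliekkuazuvure
surface: riliekkuazuvure

cell SUR=em, GRD=un, KEL=lu, CLASS=du:
underlying: riliok-ku-azu-fu-uz
1. f -> v, p -> b / V _ V: fires at position(s) 12: riliokkuazuvuuz
2. o -> e, u -> i / F C0 _: fires at position(s) 5: riliekkuazuvuuz
surface: riliekkuazuvuuz

cell SUR=em, GRD=lu, KEL=ne, CLASS=du:
underlying: riliok-ir-viz-fu-uz
1. f -> v, p -> b / V _ V: no change
2. o -> e, u -> i / F C0 _: fires at position(s) 5, 13: riliekirvizfiuz
surface: riliekirvizfiuz

cell SUR=em, GRD=gu, KEL=so, CLASS=du:
underlying: riliok-v-bog-fu-uz
1. f -> v, p -> b / V _ V: no change
2. o -> e, u -> i / F C0 _: fires at position(s) 5: riliekvbogfuuz
surface: riliekvbogfuuz


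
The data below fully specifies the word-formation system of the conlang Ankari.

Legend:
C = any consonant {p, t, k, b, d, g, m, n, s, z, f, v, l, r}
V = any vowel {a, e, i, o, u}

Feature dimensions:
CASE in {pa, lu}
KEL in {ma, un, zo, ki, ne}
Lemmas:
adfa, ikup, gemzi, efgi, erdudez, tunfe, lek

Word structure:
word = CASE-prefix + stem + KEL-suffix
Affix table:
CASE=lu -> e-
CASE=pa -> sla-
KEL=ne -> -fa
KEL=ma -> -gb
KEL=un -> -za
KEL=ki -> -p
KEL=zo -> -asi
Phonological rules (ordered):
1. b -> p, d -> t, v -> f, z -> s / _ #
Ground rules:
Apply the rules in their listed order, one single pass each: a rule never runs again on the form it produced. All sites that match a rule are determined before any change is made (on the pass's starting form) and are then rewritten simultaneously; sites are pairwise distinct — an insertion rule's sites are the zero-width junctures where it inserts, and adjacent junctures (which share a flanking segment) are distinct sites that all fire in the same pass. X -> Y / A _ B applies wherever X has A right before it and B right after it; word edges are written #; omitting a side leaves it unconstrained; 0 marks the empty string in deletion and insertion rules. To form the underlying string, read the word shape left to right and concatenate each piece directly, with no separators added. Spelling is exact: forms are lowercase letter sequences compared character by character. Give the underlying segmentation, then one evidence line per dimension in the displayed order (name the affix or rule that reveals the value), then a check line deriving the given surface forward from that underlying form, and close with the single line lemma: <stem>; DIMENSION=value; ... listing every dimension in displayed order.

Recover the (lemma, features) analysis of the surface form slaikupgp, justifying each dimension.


underlying: sla-ikup-gb
CASE=pa - signalled by the affix sla-
KEL=ma - signalled by the affix -gb
check: slaikupgb -> slaikupgp
lemma: ikup; CASE=pa; KEL=ma


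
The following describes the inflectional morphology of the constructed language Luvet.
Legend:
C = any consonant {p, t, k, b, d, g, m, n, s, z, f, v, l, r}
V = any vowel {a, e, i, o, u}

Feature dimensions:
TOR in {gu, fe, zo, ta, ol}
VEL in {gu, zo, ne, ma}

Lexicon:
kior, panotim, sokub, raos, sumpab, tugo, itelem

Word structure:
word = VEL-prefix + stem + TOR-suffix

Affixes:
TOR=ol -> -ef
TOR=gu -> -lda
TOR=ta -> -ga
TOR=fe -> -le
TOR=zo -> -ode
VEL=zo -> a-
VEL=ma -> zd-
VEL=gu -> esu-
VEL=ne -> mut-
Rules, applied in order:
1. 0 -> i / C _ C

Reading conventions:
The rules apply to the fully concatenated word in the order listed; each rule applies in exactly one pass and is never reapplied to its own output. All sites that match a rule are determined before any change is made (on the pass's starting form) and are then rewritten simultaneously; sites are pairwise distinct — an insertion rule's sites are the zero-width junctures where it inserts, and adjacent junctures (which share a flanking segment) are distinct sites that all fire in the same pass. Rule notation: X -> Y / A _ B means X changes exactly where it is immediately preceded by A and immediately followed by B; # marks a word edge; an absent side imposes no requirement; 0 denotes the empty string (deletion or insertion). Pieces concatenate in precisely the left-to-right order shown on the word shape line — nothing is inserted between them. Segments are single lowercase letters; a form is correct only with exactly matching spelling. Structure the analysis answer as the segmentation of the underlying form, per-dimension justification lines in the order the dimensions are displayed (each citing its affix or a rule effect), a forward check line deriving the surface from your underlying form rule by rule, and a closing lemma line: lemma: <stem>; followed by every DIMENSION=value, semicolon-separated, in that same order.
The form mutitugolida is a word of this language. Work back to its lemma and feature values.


underlying: mut-tugo-lda
TOR=gu - signalled by the affix -lda
VEL=ne - signalled by the affix mut-
check: muttugolda -> mutitugolida
lemma: tugo; TOR=gu; VEL=ne


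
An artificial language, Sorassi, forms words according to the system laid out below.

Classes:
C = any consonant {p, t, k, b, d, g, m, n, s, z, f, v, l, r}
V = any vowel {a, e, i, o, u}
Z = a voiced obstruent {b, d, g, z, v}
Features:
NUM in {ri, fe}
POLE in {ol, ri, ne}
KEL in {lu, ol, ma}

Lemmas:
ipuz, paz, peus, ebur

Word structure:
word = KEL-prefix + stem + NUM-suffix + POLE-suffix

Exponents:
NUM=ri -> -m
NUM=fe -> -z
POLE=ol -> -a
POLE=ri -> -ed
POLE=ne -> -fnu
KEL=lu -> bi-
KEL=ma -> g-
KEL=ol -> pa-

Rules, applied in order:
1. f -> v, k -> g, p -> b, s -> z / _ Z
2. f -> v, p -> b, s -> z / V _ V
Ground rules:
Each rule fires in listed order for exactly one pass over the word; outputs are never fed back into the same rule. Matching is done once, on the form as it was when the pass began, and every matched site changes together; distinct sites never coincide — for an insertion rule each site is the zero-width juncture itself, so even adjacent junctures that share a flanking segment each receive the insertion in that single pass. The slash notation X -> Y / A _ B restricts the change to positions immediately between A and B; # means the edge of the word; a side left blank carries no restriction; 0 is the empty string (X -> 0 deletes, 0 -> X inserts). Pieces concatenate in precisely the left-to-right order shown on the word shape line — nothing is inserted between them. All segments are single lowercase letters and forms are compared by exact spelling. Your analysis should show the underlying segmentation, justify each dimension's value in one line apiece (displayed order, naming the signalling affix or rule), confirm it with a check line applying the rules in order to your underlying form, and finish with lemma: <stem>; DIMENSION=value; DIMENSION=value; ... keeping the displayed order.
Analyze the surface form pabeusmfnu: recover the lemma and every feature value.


underlying: pa-peus-m-fnu
NUM=ri - signalled by the affix -m
POLE=ne - signalled by the affix -fnu
KEL=ol - signalled by the affix pa-
check: papeusmfnu -> papeusmfnu -> pabeusmfnu
lemma: peus; NUM=ri; POLE=ne; KEL=ol


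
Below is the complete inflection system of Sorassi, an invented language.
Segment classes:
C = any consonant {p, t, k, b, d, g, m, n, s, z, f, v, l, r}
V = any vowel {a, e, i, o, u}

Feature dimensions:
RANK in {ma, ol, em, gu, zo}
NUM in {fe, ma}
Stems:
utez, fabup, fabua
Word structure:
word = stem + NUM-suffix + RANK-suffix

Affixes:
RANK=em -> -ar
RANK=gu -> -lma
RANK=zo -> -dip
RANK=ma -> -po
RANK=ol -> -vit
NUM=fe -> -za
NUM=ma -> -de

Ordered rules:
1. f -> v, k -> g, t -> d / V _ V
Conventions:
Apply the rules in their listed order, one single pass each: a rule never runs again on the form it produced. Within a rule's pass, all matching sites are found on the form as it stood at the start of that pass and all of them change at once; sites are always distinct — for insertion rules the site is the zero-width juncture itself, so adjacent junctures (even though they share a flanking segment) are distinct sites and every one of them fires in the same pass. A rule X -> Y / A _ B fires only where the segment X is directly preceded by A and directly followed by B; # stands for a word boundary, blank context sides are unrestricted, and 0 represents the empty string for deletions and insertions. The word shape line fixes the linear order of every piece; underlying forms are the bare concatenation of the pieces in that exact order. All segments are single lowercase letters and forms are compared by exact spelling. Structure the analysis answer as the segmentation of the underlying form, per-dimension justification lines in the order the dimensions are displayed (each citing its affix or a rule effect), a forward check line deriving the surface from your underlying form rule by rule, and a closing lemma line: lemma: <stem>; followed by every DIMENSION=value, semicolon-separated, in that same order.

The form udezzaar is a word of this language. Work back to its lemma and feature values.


underlying: utez-za-ar
RANK=em - signalled by the affix -ar
NUM=fe - signalled by the affix -za
check: utezzaar -> udezzaar
lemma: utez; RANK=em; NUM=fe


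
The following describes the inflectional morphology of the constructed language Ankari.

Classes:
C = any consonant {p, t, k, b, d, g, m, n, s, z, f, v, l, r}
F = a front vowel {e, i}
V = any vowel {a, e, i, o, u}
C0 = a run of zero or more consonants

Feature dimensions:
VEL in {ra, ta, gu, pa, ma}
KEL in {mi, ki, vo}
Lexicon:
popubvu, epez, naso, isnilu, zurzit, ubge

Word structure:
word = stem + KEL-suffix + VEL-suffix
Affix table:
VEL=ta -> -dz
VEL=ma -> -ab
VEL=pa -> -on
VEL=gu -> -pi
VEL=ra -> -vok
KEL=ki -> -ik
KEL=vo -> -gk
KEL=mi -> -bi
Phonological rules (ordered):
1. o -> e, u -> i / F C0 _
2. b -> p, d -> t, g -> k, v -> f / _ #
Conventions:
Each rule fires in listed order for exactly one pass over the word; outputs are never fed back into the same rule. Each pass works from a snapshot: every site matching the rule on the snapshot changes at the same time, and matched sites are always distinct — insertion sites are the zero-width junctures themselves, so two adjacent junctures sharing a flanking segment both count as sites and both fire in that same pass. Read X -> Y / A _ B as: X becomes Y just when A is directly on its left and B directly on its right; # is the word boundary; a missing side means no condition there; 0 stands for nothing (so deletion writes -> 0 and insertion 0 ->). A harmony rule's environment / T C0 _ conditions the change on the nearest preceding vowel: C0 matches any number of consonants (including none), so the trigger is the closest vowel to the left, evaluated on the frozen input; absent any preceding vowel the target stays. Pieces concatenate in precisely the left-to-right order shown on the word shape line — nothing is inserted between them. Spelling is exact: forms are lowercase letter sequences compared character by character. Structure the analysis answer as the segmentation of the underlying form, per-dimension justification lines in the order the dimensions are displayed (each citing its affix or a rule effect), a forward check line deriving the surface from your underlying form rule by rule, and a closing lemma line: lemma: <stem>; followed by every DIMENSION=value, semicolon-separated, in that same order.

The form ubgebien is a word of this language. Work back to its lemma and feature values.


underlying: ubge-bi-on
VEL=pa - signalled by the affix -on
KEL=mi - signalled by the affix -bi
check: ubgebion -> ubgebien -> ubgebien
lemma: ubge; VEL=pa; KEL=mi


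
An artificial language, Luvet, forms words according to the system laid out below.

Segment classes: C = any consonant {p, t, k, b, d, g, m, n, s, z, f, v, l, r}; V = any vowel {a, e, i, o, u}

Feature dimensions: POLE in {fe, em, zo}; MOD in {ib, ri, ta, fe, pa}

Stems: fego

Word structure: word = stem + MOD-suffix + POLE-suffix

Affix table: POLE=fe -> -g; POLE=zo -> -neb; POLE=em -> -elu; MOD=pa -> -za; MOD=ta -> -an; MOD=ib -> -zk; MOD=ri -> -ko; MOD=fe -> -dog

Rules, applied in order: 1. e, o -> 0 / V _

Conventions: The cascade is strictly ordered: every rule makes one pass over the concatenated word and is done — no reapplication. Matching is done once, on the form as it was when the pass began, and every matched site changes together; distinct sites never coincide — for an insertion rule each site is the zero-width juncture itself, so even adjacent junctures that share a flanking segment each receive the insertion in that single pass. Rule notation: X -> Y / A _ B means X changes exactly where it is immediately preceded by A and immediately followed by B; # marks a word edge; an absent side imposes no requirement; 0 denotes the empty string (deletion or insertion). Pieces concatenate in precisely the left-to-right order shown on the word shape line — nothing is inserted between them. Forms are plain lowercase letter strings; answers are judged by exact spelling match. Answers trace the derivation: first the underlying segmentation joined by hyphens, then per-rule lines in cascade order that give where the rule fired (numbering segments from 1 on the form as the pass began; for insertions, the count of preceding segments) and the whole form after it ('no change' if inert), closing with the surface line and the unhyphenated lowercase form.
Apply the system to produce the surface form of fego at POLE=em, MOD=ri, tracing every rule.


underlying: fego-ko-elu
1. e, o -> 0 / V _: fires at position(s) 7: fegokolu
surface: fegokolu


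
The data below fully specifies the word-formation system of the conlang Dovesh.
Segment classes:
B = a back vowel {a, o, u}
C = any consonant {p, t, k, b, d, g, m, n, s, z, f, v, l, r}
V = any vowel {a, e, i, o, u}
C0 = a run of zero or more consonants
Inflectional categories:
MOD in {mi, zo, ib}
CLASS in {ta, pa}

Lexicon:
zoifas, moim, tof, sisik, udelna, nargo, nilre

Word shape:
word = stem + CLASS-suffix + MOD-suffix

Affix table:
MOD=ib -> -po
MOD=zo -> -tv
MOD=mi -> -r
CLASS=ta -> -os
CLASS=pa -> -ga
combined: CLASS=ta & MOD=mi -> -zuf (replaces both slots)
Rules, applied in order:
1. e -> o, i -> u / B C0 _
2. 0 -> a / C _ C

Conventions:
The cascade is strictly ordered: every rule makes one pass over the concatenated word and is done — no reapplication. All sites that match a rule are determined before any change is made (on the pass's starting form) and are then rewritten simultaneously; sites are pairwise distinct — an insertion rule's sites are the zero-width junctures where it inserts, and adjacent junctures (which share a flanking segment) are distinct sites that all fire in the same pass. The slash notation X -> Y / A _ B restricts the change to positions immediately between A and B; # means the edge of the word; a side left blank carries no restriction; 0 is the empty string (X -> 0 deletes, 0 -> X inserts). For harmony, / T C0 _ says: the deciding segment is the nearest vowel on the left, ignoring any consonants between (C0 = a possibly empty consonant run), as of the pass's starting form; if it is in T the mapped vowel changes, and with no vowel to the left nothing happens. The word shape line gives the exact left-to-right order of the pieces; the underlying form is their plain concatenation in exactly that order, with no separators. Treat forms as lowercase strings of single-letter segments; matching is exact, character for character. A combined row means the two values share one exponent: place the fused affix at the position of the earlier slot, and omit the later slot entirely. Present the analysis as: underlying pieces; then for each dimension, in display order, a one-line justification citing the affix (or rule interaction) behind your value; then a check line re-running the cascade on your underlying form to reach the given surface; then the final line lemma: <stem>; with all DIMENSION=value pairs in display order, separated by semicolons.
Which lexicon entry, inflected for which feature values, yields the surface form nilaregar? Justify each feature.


underlying: nilre-ga-r
MOD=mi - signalled by the affix -r
CLASS=pa - signalled by the affix -ga
check: nilregar -> nilregar -> nilaregar
lemma: nilre; MOD=mi; CLASS=pa


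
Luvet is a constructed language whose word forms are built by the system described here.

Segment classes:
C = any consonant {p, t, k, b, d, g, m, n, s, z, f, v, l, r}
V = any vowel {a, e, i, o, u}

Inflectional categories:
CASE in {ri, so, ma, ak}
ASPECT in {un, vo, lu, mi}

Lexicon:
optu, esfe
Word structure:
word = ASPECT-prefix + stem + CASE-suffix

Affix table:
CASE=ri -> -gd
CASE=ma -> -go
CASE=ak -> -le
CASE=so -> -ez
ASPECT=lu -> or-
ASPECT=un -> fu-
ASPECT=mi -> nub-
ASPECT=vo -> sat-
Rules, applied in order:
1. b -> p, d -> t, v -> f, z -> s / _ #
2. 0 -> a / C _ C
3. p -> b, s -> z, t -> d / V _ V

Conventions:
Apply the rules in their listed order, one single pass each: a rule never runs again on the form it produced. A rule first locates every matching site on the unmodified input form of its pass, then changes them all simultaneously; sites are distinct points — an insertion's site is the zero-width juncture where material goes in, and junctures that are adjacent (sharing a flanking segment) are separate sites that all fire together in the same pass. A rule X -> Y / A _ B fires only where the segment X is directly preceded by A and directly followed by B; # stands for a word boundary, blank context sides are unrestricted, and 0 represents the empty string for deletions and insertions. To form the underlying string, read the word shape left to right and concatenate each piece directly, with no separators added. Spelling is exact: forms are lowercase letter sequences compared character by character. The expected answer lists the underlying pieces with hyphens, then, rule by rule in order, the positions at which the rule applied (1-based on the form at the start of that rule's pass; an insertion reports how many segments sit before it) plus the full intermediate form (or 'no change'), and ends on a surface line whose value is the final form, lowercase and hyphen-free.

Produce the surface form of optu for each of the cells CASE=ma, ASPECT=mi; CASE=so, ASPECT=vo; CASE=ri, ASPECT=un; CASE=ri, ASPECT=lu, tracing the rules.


cell CASE=ma, ASPECT=mi:
underlying: nub-optu-go
1. b -> p, d -> t, v -> f, z -> s / _ #: no change
2. 0 -> a / C _ C: inserts after position(s) 5: nubopatugo
3. p -> b, s -> z, t -> d / V _ V: fires at position(s) 5, 7: nubobadugo
surface: nubobadugo

cell CASE=so, ASPECT=vo:
underlying: sat-optu-ez
1. b -> p, d -> t, v -> f, z -> s / _ #: fires at position(s) 9: satoptues
2. 0 -> a / C _ C: inserts after position(s) 5: satopatues
3. p -> b, s -> z, t -> d / V _ V: fires at position(s) 3, 5, 7: sadobadues
surface: sadobadues

cell CASE=ri, ASPECT=un:
underlying: fu-optu-gd
1. b -> p, d -> t, v -> f, z -> s / _ #: fires at position(s) 8: fuoptugt
2. 0 -> a / C _ C: inserts after position(s) 4, 7: fuopatugat
3. p -> b, s -> z, t -> d / V _ V: fires at position(s) 4, 6: fuobadugat
surface: fuobadugat

cell CASE=ri, ASPECT=lu:
underlying: or-optu-gd
1. b -> p, d -> t, v -> f, z -> s / _ #: fires at position(s) 8: oroptugt
2. 0 -> a / C _ C: inserts after position(s) 4, 7: oropatugat
3. p -> b, s -> z, t -> d / V _ V: fires at position(s) 4, 6: orobadugat
surface: orobadugat


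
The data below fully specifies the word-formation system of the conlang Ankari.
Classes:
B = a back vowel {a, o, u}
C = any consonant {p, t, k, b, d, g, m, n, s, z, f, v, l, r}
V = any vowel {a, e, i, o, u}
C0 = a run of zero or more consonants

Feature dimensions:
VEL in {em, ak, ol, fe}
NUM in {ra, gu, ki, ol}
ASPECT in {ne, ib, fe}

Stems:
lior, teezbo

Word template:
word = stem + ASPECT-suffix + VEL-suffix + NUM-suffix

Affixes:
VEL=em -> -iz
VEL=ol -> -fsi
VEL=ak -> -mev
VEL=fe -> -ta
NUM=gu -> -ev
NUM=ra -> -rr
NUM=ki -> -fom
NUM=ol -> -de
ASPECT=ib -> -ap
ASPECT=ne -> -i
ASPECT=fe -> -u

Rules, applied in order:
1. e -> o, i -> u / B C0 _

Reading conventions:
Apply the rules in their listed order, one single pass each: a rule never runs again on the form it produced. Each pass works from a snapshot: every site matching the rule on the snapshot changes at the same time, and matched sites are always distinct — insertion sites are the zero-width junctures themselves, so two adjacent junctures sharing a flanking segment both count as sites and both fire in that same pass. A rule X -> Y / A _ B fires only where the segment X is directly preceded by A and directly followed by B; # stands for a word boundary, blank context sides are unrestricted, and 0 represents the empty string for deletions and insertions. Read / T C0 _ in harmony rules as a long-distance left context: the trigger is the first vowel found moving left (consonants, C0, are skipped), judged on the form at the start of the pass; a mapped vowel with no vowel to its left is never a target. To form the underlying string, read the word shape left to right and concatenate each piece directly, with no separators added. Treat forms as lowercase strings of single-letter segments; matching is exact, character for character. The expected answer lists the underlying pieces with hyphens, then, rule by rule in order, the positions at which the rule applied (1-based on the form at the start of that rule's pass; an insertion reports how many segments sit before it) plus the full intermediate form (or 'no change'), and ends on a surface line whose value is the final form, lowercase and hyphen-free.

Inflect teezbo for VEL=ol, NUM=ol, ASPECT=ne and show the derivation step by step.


underlying: teezbo-i-fsi-de
1. e -> o, i -> u / B C0 _: fires at position(s) 7: teezboufside
surface: teezboufside


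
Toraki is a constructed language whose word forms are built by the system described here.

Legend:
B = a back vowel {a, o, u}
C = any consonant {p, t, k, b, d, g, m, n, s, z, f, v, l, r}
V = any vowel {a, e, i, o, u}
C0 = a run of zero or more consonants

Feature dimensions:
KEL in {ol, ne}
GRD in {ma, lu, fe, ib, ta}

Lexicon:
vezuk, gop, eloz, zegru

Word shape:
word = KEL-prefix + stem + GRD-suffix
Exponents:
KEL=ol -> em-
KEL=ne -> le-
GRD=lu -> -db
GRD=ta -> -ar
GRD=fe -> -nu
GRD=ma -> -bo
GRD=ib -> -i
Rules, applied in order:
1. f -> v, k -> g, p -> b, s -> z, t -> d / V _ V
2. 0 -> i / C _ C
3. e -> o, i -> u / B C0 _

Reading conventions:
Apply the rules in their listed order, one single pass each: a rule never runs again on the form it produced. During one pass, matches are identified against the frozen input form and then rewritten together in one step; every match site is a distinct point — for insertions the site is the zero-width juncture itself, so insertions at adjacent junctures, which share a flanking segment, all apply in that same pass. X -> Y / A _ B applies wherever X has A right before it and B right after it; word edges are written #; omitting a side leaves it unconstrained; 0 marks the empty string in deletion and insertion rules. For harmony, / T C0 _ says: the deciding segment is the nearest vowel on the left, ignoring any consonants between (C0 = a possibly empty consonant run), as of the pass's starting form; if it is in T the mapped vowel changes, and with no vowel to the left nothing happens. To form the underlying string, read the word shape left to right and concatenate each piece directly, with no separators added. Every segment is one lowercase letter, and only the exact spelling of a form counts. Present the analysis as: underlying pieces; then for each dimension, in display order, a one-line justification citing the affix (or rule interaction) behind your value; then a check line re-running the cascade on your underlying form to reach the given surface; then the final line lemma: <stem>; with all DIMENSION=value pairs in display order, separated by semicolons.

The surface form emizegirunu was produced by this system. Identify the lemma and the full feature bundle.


underlying: em-zegru-nu
KEL=ol - signalled by the affix em-
GRD=fe - signalled by the affix -nu
check: emzegrunu -> emzegrunu -> emizegirunu -> emizegirunu
lemma: zegru; KEL=ol; GRD=fe


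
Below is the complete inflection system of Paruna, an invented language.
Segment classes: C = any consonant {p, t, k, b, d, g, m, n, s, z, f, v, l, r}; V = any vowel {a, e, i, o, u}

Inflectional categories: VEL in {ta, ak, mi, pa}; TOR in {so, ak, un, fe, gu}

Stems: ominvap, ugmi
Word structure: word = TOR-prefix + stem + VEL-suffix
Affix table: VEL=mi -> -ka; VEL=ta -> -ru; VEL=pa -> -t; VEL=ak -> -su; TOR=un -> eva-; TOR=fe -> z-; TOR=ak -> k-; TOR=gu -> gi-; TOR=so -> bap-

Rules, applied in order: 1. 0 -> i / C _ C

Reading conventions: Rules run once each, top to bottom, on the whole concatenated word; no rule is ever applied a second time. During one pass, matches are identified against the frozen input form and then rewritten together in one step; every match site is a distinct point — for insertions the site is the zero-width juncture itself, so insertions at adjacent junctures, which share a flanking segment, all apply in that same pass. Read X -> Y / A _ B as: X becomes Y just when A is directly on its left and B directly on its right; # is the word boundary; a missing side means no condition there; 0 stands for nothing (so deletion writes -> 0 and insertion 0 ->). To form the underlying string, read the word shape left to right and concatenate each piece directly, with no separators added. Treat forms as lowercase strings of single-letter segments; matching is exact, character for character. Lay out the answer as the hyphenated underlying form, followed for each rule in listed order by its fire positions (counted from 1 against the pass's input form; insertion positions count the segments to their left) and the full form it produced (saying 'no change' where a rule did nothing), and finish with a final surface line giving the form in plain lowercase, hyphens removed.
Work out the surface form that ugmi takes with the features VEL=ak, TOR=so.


underlying: bap-ugmi-su
1. 0 -> i / C _ C: inserts after position(s) 5: bapugimisu
surface: bapugimisu


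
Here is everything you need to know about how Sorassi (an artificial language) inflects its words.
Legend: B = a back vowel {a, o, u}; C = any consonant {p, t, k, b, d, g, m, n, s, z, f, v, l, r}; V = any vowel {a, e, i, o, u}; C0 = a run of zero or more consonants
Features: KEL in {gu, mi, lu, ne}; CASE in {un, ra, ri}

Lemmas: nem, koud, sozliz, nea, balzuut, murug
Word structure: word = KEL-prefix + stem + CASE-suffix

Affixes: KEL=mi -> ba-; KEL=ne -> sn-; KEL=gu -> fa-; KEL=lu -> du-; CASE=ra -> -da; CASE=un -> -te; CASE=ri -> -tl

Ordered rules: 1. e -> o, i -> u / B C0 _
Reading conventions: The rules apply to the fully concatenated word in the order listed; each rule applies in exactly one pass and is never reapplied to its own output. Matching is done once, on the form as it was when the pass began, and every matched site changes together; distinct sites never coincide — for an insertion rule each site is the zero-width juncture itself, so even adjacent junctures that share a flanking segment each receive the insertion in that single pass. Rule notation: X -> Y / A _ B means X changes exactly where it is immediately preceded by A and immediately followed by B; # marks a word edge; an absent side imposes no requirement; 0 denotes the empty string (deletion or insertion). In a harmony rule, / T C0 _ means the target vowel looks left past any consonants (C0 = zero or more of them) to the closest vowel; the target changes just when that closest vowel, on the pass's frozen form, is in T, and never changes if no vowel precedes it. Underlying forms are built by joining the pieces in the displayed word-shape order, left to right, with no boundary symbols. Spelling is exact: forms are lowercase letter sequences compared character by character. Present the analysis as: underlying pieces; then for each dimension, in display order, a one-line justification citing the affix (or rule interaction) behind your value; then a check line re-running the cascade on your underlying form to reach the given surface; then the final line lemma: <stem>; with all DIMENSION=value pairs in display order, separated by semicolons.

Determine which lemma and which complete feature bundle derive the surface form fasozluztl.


underlying: fa-sozliz-tl
KEL=gu - signalled by the affix fa-
CASE=ri - signalled by the affix -tl
check: fasozliztl -> fasozluztl
lemma: sozliz; KEL=gu; CASE=ri


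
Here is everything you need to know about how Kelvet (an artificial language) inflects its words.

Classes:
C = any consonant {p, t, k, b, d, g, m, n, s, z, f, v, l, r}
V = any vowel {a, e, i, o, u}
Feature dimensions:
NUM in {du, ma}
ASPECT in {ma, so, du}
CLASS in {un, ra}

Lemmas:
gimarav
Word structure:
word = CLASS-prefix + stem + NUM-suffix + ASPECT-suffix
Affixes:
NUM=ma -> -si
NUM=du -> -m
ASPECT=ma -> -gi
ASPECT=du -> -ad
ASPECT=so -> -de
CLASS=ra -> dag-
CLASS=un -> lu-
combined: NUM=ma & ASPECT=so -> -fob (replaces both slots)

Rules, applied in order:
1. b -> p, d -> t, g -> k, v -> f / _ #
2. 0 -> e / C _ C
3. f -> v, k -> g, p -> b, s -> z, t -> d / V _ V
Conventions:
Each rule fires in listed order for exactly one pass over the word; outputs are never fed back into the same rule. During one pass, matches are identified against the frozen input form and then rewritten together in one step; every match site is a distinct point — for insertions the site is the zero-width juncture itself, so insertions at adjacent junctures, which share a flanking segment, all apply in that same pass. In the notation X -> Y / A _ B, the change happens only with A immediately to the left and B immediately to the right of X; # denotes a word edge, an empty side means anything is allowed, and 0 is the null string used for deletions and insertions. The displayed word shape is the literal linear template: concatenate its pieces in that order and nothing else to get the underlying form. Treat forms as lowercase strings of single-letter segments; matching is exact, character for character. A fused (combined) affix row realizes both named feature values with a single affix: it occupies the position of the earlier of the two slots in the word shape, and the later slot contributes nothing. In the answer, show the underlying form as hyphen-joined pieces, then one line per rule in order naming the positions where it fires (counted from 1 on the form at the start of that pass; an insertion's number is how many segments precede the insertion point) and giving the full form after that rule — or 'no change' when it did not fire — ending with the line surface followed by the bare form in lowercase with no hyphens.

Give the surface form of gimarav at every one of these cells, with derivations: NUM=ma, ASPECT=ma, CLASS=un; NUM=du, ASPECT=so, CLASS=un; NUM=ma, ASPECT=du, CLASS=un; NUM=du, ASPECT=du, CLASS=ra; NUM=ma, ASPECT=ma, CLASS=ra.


cell NUM=ma, ASPECT=ma, CLASS=un:
underlying: lu-gimarav-si-gi
1. b -> p, d -> t, g -> k, v -> f / _ #: no change
2. 0 -> e / C _ C: inserts after position(s) 9: lugimaravesigi
3. f -> v, k -> g, p -> b, s -> z, t -> d / V _ V: fires at position(s) 11: lugimaravezigi
surface: lugimaravezigi

cell NUM=du, ASPECT=so, CLASS=un:
underlying: lu-gimarav-m-de
1. b -> p, d -> t, g -> k, v -> f / _ #: no change
2. 0 -> e / C _ C: inserts after position(s) 9, 10: lugimaravemede
3. f -> v, k -> g, p -> b, s -> z, t -> d / V _ V: no change
surface: lugimaravemede

cell NUM=ma, ASPECT=du, CLASS=un:
underlying: lu-gimarav-si-ad
1. b -> p, d -> t, g -> k, v -> f / _ #: fires at position(s) 13: lugimaravsiat
2. 0 -> e / C _ C: inserts after position(s) 9: lugimaravesiat
3. f -> v, k -> g, p -> b, s -> z, t -> d / V _ V: fires at position(s) 11: lugimaraveziat
surface: lugimaraveziat

cell NUM=du, ASPECT=du, CLASS=ra:
underlying: dag-gimarav-m-ad
1. b -> p, d -> t, g -> k, v -> f / _ #: fires at position(s) 13: daggimaravmat
2. 0 -> e / C _ C: inserts after position(s) 3, 10: dagegimaravemat
3. f -> v, k -> g, p -> b, s -> z, t -> d / V _ V: no change
surface: dagegimaravemat

cell NUM=ma, ASPECT=ma, CLASS=ra:
underlying: dag-gimarav-si-gi
1. b -> p, d -> t, g -> k, v -> f / _ #: no change
2. 0 -> e / C _ C: inserts after position(s) 3, 10: dagegimaravesigi
3. f -> v, k -> g, p -> b, s -> z, t -> d / V _ V: fires at position(s) 13: dagegimaravezigi
surface: dagegimaravezigi
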